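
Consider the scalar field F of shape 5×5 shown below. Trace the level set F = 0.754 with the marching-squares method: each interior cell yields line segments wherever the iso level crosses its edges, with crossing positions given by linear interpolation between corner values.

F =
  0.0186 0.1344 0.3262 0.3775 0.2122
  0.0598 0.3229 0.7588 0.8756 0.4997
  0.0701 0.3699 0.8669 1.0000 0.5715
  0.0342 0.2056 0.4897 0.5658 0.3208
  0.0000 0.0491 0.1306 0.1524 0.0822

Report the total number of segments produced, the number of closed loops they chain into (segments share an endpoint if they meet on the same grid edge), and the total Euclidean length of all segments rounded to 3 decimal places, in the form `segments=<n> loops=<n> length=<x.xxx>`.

cell (0,1): code 0100 → (0.989,2.000)–(1.000,1.989)
cell (0,2): code 1100 → (0.756,3.000)–(0.989,2.000)
cell (0,3): code 1000 → (1.000,3.323)–(0.756,3.000)
cell (1,1): code 0110 → (1.000,1.989)–(2.000,1.773)
cell (1,3): code 1001 → (2.000,3.574)–(1.000,3.323)
cell (2,1): code 0010 → (2.000,1.773)–(2.299,2.000)
cell (2,2): code 0011 → (2.299,2.000)–(2.567,3.000)
cell (2,3): code 0001 → (2.567,3.000)–(2.000,3.574)
total: 8 segments, chained into 1 closed loop(s), length Σ = 5.719143

segments=8 loops=1 length=5.719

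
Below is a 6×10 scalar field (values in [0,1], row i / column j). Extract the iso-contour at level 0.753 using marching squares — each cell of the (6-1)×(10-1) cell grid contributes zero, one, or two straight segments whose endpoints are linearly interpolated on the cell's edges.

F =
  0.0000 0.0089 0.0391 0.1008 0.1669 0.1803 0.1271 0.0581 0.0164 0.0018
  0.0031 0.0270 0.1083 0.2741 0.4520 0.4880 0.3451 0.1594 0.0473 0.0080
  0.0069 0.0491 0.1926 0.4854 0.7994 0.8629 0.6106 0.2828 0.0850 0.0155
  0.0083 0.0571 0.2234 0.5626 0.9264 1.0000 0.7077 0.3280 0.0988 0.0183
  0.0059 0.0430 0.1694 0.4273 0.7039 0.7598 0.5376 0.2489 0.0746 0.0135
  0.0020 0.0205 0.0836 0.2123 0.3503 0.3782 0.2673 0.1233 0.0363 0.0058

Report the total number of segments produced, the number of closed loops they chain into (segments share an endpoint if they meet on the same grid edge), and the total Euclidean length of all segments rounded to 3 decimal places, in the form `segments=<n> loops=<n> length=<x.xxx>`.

segments=10 loops=1 length=7.137

cell (1,3): code 0100 → (1.866,4.000)–(2.000,3.852)
cell (1,4): code 1100 → (1.707,5.000)–(1.866,4.000)
cell (1,5): code 1000 → (2.000,5.436)–(1.707,5.000)
cell (2,3): code 0110 → (2.000,3.852)–(3.000,3.523)
cell (2,5): code 1001 → (3.000,5.845)–(2.000,5.436)
cell (3,3): code 0010 → (3.000,3.523)–(3.779,4.000)
cell (3,4): code 0111 → (3.779,4.000)–(4.000,4.878)
cell (3,5): code 1001 → (4.000,5.031)–(3.000,5.845)
cell (4,4): code 0010 → (4.000,4.878)–(4.018,5.000)
cell (4,5): code 0001 → (4.018,5.000)–(4.000,5.031)
total: 10 segments, chained into 1 closed loop(s), length Σ = 7.137362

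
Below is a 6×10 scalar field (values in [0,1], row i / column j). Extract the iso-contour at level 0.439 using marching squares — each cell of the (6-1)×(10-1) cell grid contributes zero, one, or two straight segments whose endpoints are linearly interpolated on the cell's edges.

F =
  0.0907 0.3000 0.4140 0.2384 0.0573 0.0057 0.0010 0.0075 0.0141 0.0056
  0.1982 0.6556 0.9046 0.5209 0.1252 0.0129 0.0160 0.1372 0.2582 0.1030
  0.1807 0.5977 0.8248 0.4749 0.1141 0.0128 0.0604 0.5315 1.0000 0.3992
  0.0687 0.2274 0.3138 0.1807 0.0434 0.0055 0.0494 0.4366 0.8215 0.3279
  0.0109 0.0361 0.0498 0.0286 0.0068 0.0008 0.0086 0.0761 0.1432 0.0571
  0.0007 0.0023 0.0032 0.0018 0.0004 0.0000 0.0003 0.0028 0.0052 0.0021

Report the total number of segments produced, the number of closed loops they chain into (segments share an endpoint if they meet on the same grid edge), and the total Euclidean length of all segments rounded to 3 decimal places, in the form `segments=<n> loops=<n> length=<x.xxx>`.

segments=18 loops=2 length=15.127

cell (0,0): code 0100 → (0.391,1.000)–(1.000,0.526)
cell (0,1): code 1100 → (0.051,2.000)–(0.391,1.000)
cell (0,2): code 1100 → (0.710,3.000)–(0.051,2.000)
cell (0,3): code 1000 → (1.000,3.207)–(0.710,3.000)
cell (1,0): code 0110 → (1.000,0.526)–(2.000,0.619)
cell (1,3): code 1001 → (2.000,3.100)–(1.000,3.207)
cell (1,6): code 0100 → (1.765,7.000)–(2.000,6.804)
cell (1,7): code 1100 → (1.244,8.000)–(1.765,7.000)
cell (1,8): code 1000 → (2.000,8.934)–(1.244,8.000)
cell (2,0): code 0010 → (2.000,0.619)–(2.429,1.000)
cell (2,1): code 0011 → (2.429,1.000)–(2.755,2.000)
cell (2,2): code 0011 → (2.755,2.000)–(2.122,3.000)
cell (2,3): code 0001 → (2.122,3.000)–(2.000,3.100)
cell (2,6): code 0010 → (2.000,6.804)–(2.975,7.000)
cell (2,7): code 0111 → (2.975,7.000)–(3.000,7.006)
cell (2,8): code 1001 → (3.000,8.775)–(2.000,8.934)
cell (3,7): code 0010 → (3.000,7.006)–(3.564,8.000)
cell (3,8): code 0001 → (3.564,8.000)–(3.000,8.775)
total: 18 segments, chained into 2 closed loop(s), length Σ = 15.127003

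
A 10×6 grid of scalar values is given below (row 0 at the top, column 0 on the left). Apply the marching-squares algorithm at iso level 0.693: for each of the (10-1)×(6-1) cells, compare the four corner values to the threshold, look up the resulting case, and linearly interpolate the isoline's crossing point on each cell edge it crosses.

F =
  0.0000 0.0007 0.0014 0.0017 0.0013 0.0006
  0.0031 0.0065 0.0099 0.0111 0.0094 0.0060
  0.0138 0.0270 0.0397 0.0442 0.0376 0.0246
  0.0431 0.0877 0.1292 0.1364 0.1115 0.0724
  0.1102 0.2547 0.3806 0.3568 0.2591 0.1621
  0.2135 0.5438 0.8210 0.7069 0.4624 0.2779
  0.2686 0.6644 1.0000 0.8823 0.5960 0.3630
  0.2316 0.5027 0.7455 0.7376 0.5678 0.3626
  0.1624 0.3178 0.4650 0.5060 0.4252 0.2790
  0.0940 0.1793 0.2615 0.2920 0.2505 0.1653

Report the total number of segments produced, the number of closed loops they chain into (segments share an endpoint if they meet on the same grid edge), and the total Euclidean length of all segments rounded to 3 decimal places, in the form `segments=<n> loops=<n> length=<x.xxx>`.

segments=10 loops=1 length=7.820

cell (4,1): code 0100 → (4.709,2.000)–(5.000,1.538)
cell (4,2): code 1100 → (4.960,3.000)–(4.709,2.000)
cell (4,3): code 1000 → (5.000,3.057)–(4.960,3.000)
cell (5,1): code 0110 → (5.000,1.538)–(6.000,1.085)
cell (5,3): code 1001 → (6.000,3.661)–(5.000,3.057)
cell (6,1): code 0110 → (6.000,1.085)–(7.000,1.784)
cell (6,3): code 1001 → (7.000,3.263)–(6.000,3.661)
cell (7,1): code 0010 → (7.000,1.784)–(7.187,2.000)
cell (7,2): code 0011 → (7.187,2.000)–(7.193,3.000)
cell (7,3): code 0001 → (7.193,3.000)–(7.000,3.263)
total: 10 segments, chained into 1 closed loop(s), length Σ = 7.820226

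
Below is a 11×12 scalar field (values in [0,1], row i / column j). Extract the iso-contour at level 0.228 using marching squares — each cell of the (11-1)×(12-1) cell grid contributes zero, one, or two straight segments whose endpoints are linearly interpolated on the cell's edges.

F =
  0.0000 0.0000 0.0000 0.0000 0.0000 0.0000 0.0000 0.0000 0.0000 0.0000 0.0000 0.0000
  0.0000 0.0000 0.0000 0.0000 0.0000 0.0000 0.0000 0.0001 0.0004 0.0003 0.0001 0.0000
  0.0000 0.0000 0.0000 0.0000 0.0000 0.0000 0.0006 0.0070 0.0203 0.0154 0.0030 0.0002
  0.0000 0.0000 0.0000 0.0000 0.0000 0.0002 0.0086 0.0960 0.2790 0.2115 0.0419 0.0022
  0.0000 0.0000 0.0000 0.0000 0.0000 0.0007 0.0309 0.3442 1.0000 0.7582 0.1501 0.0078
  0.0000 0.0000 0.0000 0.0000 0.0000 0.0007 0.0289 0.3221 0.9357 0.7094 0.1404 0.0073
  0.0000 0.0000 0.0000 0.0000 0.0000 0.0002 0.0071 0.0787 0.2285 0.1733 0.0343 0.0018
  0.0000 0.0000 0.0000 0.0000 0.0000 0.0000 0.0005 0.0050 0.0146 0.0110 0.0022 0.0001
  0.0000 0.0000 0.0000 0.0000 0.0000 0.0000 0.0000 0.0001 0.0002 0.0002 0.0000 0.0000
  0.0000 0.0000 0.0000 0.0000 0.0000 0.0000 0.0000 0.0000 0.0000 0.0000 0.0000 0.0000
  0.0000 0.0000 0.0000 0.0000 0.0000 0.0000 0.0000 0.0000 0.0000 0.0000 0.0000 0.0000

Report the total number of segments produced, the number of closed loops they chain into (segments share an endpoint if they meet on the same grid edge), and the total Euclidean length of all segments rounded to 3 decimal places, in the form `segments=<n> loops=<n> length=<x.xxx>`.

segments=14 loops=1 length=10.084

cell (2,7): code 0100 → (2.803,8.000)–(3.000,7.721)
cell (2,8): code 1000 → (3.000,8.756)–(2.803,8.000)
cell (3,6): code 0100 → (3.532,7.000)–(4.000,6.629)
cell (3,7): code 1110 → (3.000,7.721)–(3.532,7.000)
cell (3,8): code 1101 → (3.030,9.000)–(3.000,8.756)
cell (3,9): code 1000 → (4.000,9.872)–(3.030,9.000)
cell (4,6): code 0110 → (4.000,6.629)–(5.000,6.679)
cell (4,9): code 1001 → (5.000,9.846)–(4.000,9.872)
cell (5,6): code 0010 → (5.000,6.679)–(5.387,7.000)
cell (5,7): code 0111 → (5.387,7.000)–(6.000,7.997)
cell (5,8): code 1011 → (6.000,8.009)–(5.898,9.000)
cell (5,9): code 0001 → (5.898,9.000)–(5.000,9.846)
cell (6,7): code 0010 → (6.000,7.997)–(6.002,8.000)
cell (6,8): code 0001 → (6.002,8.000)–(6.000,8.009)
total: 14 segments, chained into 1 closed loop(s), length Σ = 10.083800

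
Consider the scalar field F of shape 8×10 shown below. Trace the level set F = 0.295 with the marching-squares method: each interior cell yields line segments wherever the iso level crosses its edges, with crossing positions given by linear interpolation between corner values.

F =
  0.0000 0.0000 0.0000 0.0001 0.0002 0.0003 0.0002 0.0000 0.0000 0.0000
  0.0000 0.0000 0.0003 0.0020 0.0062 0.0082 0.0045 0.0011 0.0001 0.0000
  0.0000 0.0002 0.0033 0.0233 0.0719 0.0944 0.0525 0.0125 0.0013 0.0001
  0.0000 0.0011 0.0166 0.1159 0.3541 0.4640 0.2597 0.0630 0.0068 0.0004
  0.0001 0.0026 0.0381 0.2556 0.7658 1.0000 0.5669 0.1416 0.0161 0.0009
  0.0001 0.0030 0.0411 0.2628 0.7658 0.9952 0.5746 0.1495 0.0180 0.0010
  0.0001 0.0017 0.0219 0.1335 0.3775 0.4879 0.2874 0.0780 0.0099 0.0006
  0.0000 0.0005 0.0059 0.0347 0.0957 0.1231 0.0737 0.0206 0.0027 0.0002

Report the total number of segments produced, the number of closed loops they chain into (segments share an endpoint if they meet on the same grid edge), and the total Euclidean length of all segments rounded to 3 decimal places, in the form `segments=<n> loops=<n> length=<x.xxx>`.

cell (2,3): code 0100 → (2.791,4.000)–(3.000,3.752)
cell (2,4): code 1100 → (2.543,5.000)–(2.791,4.000)
cell (2,5): code 1000 → (3.000,5.827)–(2.543,5.000)
cell (3,3): code 0110 → (3.000,3.752)–(4.000,3.077)
cell (3,5): code 1101 → (3.115,6.000)–(3.000,5.827)
cell (3,6): code 1000 → (4.000,6.639)–(3.115,6.000)
cell (4,3): code 0110 → (4.000,3.077)–(5.000,3.064)
cell (4,6): code 1001 → (5.000,6.658)–(4.000,6.639)
cell (5,3): code 0110 → (5.000,3.064)–(6.000,3.662)
cell (5,5): code 1011 → (6.000,5.962)–(5.974,6.000)
cell (5,6): code 0001 → (5.974,6.000)–(5.000,6.658)
cell (6,3): code 0010 → (6.000,3.662)–(6.293,4.000)
cell (6,4): code 0011 → (6.293,4.000)–(6.529,5.000)
cell (6,5): code 0001 → (6.529,5.000)–(6.000,5.962)
total: 14 segments, chained into 1 closed loop(s), length Σ = 11.764793

segments=14 loops=1 length=11.765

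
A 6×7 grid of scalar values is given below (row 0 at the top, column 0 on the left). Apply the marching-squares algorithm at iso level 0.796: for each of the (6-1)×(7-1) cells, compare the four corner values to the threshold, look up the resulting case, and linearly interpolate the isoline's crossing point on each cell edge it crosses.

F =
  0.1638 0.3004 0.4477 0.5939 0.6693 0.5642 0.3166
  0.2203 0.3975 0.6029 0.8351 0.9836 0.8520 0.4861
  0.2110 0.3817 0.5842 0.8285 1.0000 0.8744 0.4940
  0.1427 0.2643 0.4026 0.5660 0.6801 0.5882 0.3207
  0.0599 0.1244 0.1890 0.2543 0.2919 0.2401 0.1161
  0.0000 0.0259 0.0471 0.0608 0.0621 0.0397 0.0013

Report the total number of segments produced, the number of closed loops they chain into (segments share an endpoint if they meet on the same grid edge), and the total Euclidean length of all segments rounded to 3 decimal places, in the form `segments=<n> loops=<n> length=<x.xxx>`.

segments=10 loops=1 length=7.365

cell (0,2): code 0100 → (0.838,3.000)–(1.000,2.832)
cell (0,3): code 1100 → (0.403,4.000)–(0.838,3.000)
cell (0,4): code 1100 → (0.805,5.000)–(0.403,4.000)
cell (0,5): code 1000 → (1.000,5.153)–(0.805,5.000)
cell (1,2): code 0110 → (1.000,2.832)–(2.000,2.867)
cell (1,5): code 1001 → (2.000,5.206)–(1.000,5.153)
cell (2,2): code 0010 → (2.000,2.867)–(2.124,3.000)
cell (2,3): code 0011 → (2.124,3.000)–(2.638,4.000)
cell (2,4): code 0011 → (2.638,4.000)–(2.274,5.000)
cell (2,5): code 0001 → (2.274,5.000)–(2.000,5.206)
total: 10 segments, chained into 1 closed loop(s), length Σ = 7.364604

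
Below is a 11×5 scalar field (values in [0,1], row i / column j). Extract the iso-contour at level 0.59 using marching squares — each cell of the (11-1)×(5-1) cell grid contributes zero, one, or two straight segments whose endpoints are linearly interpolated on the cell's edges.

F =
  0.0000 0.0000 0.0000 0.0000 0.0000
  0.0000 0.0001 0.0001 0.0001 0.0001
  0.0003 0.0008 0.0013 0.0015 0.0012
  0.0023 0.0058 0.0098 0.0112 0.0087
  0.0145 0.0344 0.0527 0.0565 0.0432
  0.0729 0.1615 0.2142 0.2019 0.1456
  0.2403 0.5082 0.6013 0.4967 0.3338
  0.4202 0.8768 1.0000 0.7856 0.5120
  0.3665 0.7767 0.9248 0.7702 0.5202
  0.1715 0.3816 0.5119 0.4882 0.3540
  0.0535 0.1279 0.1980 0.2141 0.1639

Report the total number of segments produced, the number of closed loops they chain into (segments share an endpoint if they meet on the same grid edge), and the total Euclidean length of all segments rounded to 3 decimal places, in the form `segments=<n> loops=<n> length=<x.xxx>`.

cell (5,1): code 0100 → (5.971,2.000)–(6.000,1.879)
cell (5,2): code 1000 → (6.000,2.108)–(5.971,2.000)
cell (6,0): code 0100 → (6.222,1.000)–(7.000,0.372)
cell (6,1): code 1110 → (6.000,1.879)–(6.222,1.000)
cell (6,2): code 1101 → (6.323,3.000)–(6.000,2.108)
cell (6,3): code 1000 → (7.000,3.715)–(6.323,3.000)
cell (7,0): code 0110 → (7.000,0.372)–(8.000,0.545)
cell (7,3): code 1001 → (8.000,3.721)–(7.000,3.715)
cell (8,0): code 0010 → (8.000,0.545)–(8.473,1.000)
cell (8,1): code 0011 → (8.473,1.000)–(8.811,2.000)
cell (8,2): code 0011 → (8.811,2.000)–(8.639,3.000)
cell (8,3): code 0001 → (8.639,3.000)–(8.000,3.721)
total: 12 segments, chained into 1 closed loop(s), length Σ = 9.780750

segments=12 loops=1 length=9.781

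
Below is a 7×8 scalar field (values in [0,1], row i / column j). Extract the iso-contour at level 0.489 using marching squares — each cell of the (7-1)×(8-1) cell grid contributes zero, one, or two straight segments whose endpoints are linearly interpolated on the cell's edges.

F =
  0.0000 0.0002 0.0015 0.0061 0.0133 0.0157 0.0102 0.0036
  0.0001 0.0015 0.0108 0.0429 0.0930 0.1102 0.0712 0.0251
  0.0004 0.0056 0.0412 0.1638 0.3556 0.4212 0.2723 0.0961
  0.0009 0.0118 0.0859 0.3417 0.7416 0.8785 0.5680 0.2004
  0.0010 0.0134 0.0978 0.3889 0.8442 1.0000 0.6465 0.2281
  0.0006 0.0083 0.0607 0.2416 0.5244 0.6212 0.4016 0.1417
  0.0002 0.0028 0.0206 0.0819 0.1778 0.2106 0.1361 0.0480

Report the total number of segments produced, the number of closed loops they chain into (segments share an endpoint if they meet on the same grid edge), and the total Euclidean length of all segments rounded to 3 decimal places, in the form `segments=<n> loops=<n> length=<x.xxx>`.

cell (2,3): code 0100 → (2.346,4.000)–(3.000,3.368)
cell (2,4): code 1100 → (2.148,5.000)–(2.346,4.000)
cell (2,5): code 1100 → (2.733,6.000)–(2.148,5.000)
cell (2,6): code 1000 → (3.000,6.215)–(2.733,6.000)
cell (3,3): code 0110 → (3.000,3.368)–(4.000,3.220)
cell (3,6): code 1001 → (4.000,6.376)–(3.000,6.215)
cell (4,3): code 0110 → (4.000,3.220)–(5.000,3.875)
cell (4,5): code 1011 → (5.000,5.602)–(4.643,6.000)
cell (4,6): code 0001 → (4.643,6.000)–(4.000,6.376)
cell (5,3): code 0010 → (5.000,3.875)–(5.102,4.000)
cell (5,4): code 0011 → (5.102,4.000)–(5.322,5.000)
cell (5,5): code 0001 → (5.322,5.000)–(5.000,5.602)
total: 12 segments, chained into 1 closed loop(s), length Σ = 9.797226

segments=12 loops=1 length=9.797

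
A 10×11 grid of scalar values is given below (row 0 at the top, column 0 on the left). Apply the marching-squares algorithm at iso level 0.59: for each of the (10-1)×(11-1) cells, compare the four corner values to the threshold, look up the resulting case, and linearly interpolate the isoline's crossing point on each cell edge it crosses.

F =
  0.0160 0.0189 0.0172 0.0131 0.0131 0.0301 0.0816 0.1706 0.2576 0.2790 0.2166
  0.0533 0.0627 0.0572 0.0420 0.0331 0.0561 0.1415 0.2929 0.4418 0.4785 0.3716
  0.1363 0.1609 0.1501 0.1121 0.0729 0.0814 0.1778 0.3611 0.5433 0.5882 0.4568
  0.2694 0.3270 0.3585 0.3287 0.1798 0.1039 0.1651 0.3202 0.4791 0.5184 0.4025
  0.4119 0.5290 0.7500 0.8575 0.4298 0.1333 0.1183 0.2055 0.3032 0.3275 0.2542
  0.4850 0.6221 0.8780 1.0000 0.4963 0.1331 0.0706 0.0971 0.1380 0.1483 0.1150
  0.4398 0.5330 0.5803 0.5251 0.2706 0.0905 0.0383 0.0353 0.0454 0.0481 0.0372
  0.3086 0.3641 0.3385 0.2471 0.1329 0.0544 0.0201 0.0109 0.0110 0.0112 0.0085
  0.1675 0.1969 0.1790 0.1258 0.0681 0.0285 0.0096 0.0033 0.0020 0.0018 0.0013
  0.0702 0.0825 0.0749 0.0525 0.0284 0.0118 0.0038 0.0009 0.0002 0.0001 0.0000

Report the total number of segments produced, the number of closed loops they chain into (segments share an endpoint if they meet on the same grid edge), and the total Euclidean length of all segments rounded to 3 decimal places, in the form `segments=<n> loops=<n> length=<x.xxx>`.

cell (3,1): code 0100 → (3.591,2.000)–(4.000,1.276)
cell (3,2): code 1100 → (3.494,3.000)–(3.591,2.000)
cell (3,3): code 1000 → (4.000,3.625)–(3.494,3.000)
cell (4,0): code 0100 → (4.655,1.000)–(5.000,0.766)
cell (4,1): code 1110 → (4.000,1.276)–(4.655,1.000)
cell (4,3): code 1001 → (5.000,3.814)–(4.000,3.625)
cell (5,0): code 0010 → (5.000,0.766)–(5.360,1.000)
cell (5,1): code 0011 → (5.360,1.000)–(5.967,2.000)
cell (5,2): code 0011 → (5.967,2.000)–(5.863,3.000)
cell (5,3): code 0001 → (5.863,3.000)–(5.000,3.814)
total: 10 segments, chained into 1 closed loop(s), length Σ = 8.577359

segments=10 loops=1 length=8.577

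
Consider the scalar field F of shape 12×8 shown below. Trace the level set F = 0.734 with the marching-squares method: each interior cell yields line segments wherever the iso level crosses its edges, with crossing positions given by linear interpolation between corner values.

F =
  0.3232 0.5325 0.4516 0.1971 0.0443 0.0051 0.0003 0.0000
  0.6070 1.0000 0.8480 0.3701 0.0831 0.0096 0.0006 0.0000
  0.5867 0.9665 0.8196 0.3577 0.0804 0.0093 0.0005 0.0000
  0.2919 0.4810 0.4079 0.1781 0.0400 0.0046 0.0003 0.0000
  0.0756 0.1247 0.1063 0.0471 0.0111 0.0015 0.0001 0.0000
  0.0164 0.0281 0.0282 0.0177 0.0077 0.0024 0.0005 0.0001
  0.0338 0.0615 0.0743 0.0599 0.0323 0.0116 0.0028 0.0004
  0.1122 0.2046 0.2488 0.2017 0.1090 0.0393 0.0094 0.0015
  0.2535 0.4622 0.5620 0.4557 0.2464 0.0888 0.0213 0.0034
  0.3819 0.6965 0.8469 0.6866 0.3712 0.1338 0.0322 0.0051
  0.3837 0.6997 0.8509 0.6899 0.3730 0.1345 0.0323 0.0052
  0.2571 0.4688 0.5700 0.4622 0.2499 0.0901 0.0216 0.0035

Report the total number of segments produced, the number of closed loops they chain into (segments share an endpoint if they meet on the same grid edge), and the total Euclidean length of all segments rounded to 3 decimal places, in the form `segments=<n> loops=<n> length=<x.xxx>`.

cell (0,0): code 0100 → (0.431,1.000)–(1.000,0.323)
cell (0,1): code 1100 → (0.712,2.000)–(0.431,1.000)
cell (0,2): code 1000 → (1.000,2.239)–(0.712,2.000)
cell (1,0): code 0110 → (1.000,0.323)–(2.000,0.388)
cell (1,2): code 1001 → (2.000,2.185)–(1.000,2.239)
cell (2,0): code 0010 → (2.000,0.388)–(2.479,1.000)
cell (2,1): code 0011 → (2.479,1.000)–(2.208,2.000)
cell (2,2): code 0001 → (2.208,2.000)–(2.000,2.185)
cell (8,1): code 0100 → (8.604,2.000)–(9.000,1.249)
cell (8,2): code 1000 → (9.000,2.704)–(8.604,2.000)
cell (9,1): code 0110 → (9.000,1.249)–(10.000,1.227)
cell (9,2): code 1001 → (10.000,2.726)–(9.000,2.704)
cell (10,1): code 0010 → (10.000,1.227)–(10.416,2.000)
cell (10,2): code 0001 → (10.416,2.000)–(10.000,2.726)
total: 14 segments, chained into 2 closed loop(s), length Σ = 11.764425

segments=14 loops=2 length=11.764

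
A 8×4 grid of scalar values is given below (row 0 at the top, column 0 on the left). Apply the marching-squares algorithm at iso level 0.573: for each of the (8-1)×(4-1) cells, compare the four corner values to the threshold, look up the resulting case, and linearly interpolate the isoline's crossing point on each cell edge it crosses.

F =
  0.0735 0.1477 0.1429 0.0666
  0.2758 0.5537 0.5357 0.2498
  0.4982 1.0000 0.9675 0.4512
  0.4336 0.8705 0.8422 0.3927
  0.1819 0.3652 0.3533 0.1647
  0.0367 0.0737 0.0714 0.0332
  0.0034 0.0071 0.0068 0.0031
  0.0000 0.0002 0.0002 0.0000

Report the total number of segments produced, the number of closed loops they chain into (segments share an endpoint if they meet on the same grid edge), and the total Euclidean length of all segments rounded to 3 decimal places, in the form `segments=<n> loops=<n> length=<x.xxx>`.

cell (1,0): code 0100 → (1.043,1.000)–(2.000,0.149)
cell (1,1): code 1100 → (1.086,2.000)–(1.043,1.000)
cell (1,2): code 1000 → (2.000,2.764)–(1.086,2.000)
cell (2,0): code 0110 → (2.000,0.149)–(3.000,0.319)
cell (2,2): code 1001 → (3.000,2.599)–(2.000,2.764)
cell (3,0): code 0010 → (3.000,0.319)–(3.589,1.000)
cell (3,1): code 0011 → (3.589,1.000)–(3.551,2.000)
cell (3,2): code 0001 → (3.551,2.000)–(3.000,2.599)
total: 8 segments, chained into 1 closed loop(s), length Σ = 8.214714

segments=8 loops=1 length=8.215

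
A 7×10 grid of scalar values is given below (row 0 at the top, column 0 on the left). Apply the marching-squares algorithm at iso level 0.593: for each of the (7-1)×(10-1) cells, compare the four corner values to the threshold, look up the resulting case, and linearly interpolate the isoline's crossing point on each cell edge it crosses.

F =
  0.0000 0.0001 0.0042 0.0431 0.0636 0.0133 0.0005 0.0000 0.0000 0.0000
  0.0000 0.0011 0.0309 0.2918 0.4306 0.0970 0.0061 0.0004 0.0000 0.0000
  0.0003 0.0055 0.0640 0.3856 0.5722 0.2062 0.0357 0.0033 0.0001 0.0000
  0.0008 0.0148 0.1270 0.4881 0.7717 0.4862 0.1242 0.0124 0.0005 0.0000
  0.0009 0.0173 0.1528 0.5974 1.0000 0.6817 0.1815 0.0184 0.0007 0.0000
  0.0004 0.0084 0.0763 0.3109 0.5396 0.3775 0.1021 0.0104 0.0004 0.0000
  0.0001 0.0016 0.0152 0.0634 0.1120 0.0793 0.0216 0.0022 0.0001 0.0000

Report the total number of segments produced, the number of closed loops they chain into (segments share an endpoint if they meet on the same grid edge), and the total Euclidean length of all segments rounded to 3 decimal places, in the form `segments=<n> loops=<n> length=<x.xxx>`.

segments=10 loops=1 length=7.254

cell (2,3): code 0100 → (2.104,4.000)–(3.000,3.370)
cell (2,4): code 1000 → (3.000,4.626)–(2.104,4.000)
cell (3,2): code 0100 → (3.960,3.000)–(4.000,2.990)
cell (3,3): code 1110 → (3.000,3.370)–(3.960,3.000)
cell (3,4): code 1101 → (3.546,5.000)–(3.000,4.626)
cell (3,5): code 1000 → (4.000,5.177)–(3.546,5.000)
cell (4,2): code 0010 → (4.000,2.990)–(4.015,3.000)
cell (4,3): code 0011 → (4.015,3.000)–(4.884,4.000)
cell (4,4): code 0011 → (4.884,4.000)–(4.292,5.000)
cell (4,5): code 0001 → (4.292,5.000)–(4.000,5.177)
total: 10 segments, chained into 1 closed loop(s), length Σ = 7.253619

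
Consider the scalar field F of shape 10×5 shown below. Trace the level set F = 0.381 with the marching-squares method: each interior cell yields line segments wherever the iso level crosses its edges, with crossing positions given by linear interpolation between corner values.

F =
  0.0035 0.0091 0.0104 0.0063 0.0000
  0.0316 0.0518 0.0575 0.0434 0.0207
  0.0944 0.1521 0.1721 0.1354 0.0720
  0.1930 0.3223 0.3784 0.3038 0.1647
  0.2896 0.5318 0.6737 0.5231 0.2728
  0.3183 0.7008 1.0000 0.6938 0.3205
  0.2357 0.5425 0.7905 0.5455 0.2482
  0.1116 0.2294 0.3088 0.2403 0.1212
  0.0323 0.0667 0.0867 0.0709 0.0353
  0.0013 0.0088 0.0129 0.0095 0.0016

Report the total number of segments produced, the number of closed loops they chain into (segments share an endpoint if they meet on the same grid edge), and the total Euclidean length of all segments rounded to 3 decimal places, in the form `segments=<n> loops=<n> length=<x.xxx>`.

cell (3,0): code 0100 → (3.280,1.000)–(4.000,0.377)
cell (3,1): code 1100 → (3.009,2.000)–(3.280,1.000)
cell (3,2): code 1100 → (3.352,3.000)–(3.009,2.000)
cell (3,3): code 1000 → (4.000,3.568)–(3.352,3.000)
cell (4,0): code 0110 → (4.000,0.377)–(5.000,0.164)
cell (4,3): code 1001 → (5.000,3.838)–(4.000,3.568)
cell (5,0): code 0110 → (5.000,0.164)–(6.000,0.474)
cell (5,3): code 1001 → (6.000,3.553)–(5.000,3.838)
cell (6,0): code 0010 → (6.000,0.474)–(6.516,1.000)
cell (6,1): code 0011 → (6.516,1.000)–(6.850,2.000)
cell (6,2): code 0011 → (6.850,2.000)–(6.539,3.000)
cell (6,3): code 0001 → (6.539,3.000)–(6.000,3.553)
total: 12 segments, chained into 1 closed loop(s), length Σ = 11.662731

segments=12 loops=1 length=11.663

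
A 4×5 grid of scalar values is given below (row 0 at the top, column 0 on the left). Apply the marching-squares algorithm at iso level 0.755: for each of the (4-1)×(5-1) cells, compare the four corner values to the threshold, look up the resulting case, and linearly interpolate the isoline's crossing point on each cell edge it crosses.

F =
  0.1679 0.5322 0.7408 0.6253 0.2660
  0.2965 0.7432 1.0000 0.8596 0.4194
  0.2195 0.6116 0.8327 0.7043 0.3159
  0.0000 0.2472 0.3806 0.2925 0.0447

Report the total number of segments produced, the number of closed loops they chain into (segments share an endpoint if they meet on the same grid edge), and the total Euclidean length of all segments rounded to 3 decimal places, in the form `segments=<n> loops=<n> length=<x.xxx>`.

segments=8 loops=1 length=6.381

cell (0,1): code 0100 → (0.055,2.000)–(1.000,1.046)
cell (0,2): code 1100 → (0.554,3.000)–(0.055,2.000)
cell (0,3): code 1000 → (1.000,3.238)–(0.554,3.000)
cell (1,1): code 0110 → (1.000,1.046)–(2.000,1.649)
cell (1,2): code 1011 → (2.000,2.605)–(1.674,3.000)
cell (1,3): code 0001 → (1.674,3.000)–(1.000,3.238)
cell (2,1): code 0010 → (2.000,1.649)–(2.172,2.000)
cell (2,2): code 0001 → (2.172,2.000)–(2.000,2.605)
total: 8 segments, chained into 1 closed loop(s), length Σ = 6.380600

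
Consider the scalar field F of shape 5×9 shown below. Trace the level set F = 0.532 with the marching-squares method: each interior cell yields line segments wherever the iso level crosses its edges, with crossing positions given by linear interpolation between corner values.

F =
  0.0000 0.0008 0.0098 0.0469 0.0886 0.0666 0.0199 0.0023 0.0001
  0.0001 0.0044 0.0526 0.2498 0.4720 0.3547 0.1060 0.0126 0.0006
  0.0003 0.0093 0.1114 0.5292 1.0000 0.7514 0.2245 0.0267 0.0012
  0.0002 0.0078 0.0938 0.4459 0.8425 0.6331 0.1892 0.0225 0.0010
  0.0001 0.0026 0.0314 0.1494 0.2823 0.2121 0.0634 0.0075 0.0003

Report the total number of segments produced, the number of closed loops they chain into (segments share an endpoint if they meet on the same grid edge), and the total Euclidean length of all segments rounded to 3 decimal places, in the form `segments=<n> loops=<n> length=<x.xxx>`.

cell (1,3): code 0100 → (1.114,4.000)–(2.000,3.006)
cell (1,4): code 1100 → (1.447,5.000)–(1.114,4.000)
cell (1,5): code 1000 → (2.000,5.416)–(1.447,5.000)
cell (2,3): code 0110 → (2.000,3.006)–(3.000,3.217)
cell (2,5): code 1001 → (3.000,5.228)–(2.000,5.416)
cell (3,3): code 0010 → (3.000,3.217)–(3.554,4.000)
cell (3,4): code 0011 → (3.554,4.000)–(3.240,5.000)
cell (3,5): code 0001 → (3.240,5.000)–(3.000,5.228)
total: 8 segments, chained into 1 closed loop(s), length Σ = 7.456283

segments=8 loops=1 length=7.456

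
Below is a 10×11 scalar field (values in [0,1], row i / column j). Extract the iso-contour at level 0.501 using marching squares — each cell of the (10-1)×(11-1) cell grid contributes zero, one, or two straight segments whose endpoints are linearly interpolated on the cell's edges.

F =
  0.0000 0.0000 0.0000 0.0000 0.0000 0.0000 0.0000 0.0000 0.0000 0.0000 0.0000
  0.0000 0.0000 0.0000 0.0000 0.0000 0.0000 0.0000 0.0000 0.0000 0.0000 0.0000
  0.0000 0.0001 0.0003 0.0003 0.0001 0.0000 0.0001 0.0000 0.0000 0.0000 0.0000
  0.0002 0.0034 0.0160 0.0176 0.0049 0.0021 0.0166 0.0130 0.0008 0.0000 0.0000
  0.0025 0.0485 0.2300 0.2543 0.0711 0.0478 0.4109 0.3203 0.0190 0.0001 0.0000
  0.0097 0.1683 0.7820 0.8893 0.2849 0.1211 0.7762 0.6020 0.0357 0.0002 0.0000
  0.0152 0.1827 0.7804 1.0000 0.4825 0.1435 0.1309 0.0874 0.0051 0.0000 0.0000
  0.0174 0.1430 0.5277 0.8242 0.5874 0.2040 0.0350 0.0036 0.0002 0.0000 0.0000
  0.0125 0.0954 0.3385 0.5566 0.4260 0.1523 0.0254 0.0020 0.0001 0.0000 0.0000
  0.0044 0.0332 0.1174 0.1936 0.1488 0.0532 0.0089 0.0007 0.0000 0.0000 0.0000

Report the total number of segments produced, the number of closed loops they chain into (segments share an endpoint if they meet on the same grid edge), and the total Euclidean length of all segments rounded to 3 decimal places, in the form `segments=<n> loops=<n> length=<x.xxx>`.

segments=20 loops=2 length=14.329

cell (4,1): code 0100 → (4.491,2.000)–(5.000,1.542)
cell (4,2): code 1100 → (4.389,3.000)–(4.491,2.000)
cell (4,3): code 1000 → (5.000,3.642)–(4.389,3.000)
cell (4,5): code 0100 → (4.247,6.000)–(5.000,5.580)
cell (4,6): code 1100 → (4.641,7.000)–(4.247,6.000)
cell (4,7): code 1000 → (5.000,7.178)–(4.641,7.000)
cell (5,1): code 0110 → (5.000,1.542)–(6.000,1.533)
cell (5,3): code 1001 → (6.000,3.964)–(5.000,3.642)
cell (5,5): code 0010 → (5.000,5.580)–(5.426,6.000)
cell (5,6): code 0011 → (5.426,6.000)–(5.196,7.000)
cell (5,7): code 0001 → (5.196,7.000)–(5.000,7.178)
cell (6,1): code 0110 → (6.000,1.533)–(7.000,1.931)
cell (6,3): code 1101 → (6.176,4.000)–(6.000,3.964)
cell (6,4): code 1000 → (7.000,4.225)–(6.176,4.000)
cell (7,1): code 0010 → (7.000,1.931)–(7.141,2.000)
cell (7,2): code 0111 → (7.141,2.000)–(8.000,2.745)
cell (7,3): code 1011 → (8.000,3.426)–(7.535,4.000)
cell (7,4): code 0001 → (7.535,4.000)–(7.000,4.225)
cell (8,2): code 0010 → (8.000,2.745)–(8.153,3.000)
cell (8,3): code 0001 → (8.153,3.000)–(8.000,3.426)
total: 20 segments, chained into 2 closed loop(s), length Σ = 14.329359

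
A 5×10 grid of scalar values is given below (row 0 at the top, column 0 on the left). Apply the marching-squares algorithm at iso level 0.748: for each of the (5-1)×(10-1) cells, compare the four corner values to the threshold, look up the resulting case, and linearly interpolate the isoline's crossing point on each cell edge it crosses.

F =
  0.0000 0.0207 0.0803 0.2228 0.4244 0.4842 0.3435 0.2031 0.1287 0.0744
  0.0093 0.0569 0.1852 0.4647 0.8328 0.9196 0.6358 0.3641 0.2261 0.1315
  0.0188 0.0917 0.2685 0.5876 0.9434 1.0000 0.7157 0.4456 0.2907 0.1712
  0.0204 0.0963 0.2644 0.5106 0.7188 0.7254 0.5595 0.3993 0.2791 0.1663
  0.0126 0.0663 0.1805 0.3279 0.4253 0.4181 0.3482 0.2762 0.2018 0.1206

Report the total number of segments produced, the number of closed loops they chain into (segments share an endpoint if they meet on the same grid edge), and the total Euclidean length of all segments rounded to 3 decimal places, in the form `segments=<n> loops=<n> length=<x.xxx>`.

cell (0,3): code 0100 → (0.792,4.000)–(1.000,3.770)
cell (0,4): code 1100 → (0.606,5.000)–(0.792,4.000)
cell (0,5): code 1000 → (1.000,5.605)–(0.606,5.000)
cell (1,3): code 0110 → (1.000,3.770)–(2.000,3.451)
cell (1,5): code 1001 → (2.000,5.886)–(1.000,5.605)
cell (2,3): code 0010 → (2.000,3.451)–(2.870,4.000)
cell (2,4): code 0011 → (2.870,4.000)–(2.918,5.000)
cell (2,5): code 0001 → (2.918,5.000)–(2.000,5.886)
total: 8 segments, chained into 1 closed loop(s), length Σ = 7.443495

segments=8 loops=1 length=7.443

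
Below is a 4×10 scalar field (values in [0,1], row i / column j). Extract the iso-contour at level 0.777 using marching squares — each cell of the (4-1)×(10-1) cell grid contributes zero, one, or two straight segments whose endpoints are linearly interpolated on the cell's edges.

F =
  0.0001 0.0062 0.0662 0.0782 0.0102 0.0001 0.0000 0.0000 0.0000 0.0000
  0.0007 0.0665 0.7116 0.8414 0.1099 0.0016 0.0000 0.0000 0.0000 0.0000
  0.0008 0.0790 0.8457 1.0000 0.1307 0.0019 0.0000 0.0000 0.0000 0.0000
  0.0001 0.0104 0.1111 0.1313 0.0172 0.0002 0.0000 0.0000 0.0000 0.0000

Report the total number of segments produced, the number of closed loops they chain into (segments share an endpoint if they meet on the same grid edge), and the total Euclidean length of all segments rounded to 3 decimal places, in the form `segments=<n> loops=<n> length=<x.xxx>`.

cell (0,2): code 0100 → (0.916,3.000)–(1.000,2.504)
cell (0,3): code 1000 → (1.000,3.088)–(0.916,3.000)
cell (1,1): code 0100 → (1.488,2.000)–(2.000,1.910)
cell (1,2): code 1110 → (1.000,2.504)–(1.488,2.000)
cell (1,3): code 1001 → (2.000,3.257)–(1.000,3.088)
cell (2,1): code 0010 → (2.000,1.910)–(2.094,2.000)
cell (2,2): code 0011 → (2.094,2.000)–(2.257,3.000)
cell (2,3): code 0001 → (2.257,3.000)–(2.000,3.257)
total: 8 segments, chained into 1 closed loop(s), length Σ = 4.366276

segments=8 loops=1 length=4.366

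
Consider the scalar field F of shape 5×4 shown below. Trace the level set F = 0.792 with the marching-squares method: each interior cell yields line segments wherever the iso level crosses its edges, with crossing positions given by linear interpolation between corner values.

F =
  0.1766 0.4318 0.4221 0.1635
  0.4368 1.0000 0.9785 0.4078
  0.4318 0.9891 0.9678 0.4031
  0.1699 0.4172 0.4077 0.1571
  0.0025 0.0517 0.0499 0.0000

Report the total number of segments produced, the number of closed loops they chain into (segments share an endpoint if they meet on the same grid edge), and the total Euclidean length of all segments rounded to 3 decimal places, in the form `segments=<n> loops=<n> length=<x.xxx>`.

cell (0,0): code 0100 → (0.634,1.000)–(1.000,0.631)
cell (0,1): code 1100 → (0.665,2.000)–(0.634,1.000)
cell (0,2): code 1000 → (1.000,2.327)–(0.665,2.000)
cell (1,0): code 0110 → (1.000,0.631)–(2.000,0.646)
cell (1,2): code 1001 → (2.000,2.311)–(1.000,2.327)
cell (2,0): code 0010 → (2.000,0.646)–(2.345,1.000)
cell (2,1): code 0011 → (2.345,1.000)–(2.314,2.000)
cell (2,2): code 0001 → (2.314,2.000)–(2.000,2.311)
total: 8 segments, chained into 1 closed loop(s), length Σ = 5.925223

segments=8 loops=1 length=5.925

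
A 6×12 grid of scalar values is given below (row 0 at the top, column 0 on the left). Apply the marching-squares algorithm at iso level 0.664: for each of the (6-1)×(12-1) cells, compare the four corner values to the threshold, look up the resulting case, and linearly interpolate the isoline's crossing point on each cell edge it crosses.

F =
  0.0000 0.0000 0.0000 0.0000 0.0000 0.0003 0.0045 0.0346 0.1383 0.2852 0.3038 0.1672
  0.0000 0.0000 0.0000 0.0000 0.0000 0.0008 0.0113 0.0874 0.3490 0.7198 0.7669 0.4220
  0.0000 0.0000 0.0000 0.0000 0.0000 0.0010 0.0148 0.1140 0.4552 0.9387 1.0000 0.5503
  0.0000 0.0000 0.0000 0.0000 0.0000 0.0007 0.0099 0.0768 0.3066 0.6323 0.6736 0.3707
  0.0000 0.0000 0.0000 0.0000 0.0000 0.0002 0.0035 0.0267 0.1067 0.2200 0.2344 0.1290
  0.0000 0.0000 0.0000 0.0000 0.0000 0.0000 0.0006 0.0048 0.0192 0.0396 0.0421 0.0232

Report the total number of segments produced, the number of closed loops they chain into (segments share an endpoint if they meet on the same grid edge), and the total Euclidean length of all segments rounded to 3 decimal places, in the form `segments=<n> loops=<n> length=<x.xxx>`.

cell (0,8): code 0100 → (0.872,9.000)–(1.000,8.850)
cell (0,9): code 1100 → (0.778,10.000)–(0.872,9.000)
cell (0,10): code 1000 → (1.000,10.298)–(0.778,10.000)
cell (1,8): code 0110 → (1.000,8.850)–(2.000,8.432)
cell (1,10): code 1001 → (2.000,10.747)–(1.000,10.298)
cell (2,8): code 0010 → (2.000,8.432)–(2.897,9.000)
cell (2,9): code 0111 → (2.897,9.000)–(3.000,9.768)
cell (2,10): code 1001 → (3.000,10.032)–(2.000,10.747)
cell (3,9): code 0010 → (3.000,9.768)–(3.022,10.000)
cell (3,10): code 0001 → (3.022,10.000)–(3.000,10.032)
total: 10 segments, chained into 1 closed loop(s), length Σ = 7.091486

segments=10 loops=1 length=7.091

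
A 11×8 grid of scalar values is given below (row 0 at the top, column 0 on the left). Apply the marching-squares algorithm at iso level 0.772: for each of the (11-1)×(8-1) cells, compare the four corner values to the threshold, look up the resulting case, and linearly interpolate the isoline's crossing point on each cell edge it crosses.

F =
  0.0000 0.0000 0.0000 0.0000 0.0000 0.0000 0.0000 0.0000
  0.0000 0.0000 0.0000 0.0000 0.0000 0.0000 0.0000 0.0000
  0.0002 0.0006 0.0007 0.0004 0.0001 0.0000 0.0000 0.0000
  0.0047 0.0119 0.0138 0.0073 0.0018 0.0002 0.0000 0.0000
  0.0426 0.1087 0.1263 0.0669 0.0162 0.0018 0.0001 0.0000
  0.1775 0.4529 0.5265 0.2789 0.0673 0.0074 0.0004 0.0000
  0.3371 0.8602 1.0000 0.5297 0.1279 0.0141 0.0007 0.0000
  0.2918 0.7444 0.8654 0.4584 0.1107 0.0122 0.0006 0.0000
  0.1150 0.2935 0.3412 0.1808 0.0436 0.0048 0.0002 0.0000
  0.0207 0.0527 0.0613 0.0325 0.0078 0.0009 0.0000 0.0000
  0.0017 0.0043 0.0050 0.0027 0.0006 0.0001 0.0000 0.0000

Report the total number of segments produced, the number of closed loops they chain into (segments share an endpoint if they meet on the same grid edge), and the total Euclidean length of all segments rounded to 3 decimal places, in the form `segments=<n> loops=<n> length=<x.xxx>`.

segments=8 loops=1 length=5.217

cell (5,0): code 0100 → (5.783,1.000)–(6.000,0.831)
cell (5,1): code 1100 → (5.518,2.000)–(5.783,1.000)
cell (5,2): code 1000 → (6.000,2.485)–(5.518,2.000)
cell (6,0): code 0010 → (6.000,0.831)–(6.762,1.000)
cell (6,1): code 0111 → (6.762,1.000)–(7.000,1.228)
cell (6,2): code 1001 → (7.000,2.229)–(6.000,2.485)
cell (7,1): code 0010 → (7.000,1.228)–(7.178,2.000)
cell (7,2): code 0001 → (7.178,2.000)–(7.000,2.229)
total: 8 segments, chained into 1 closed loop(s), length Σ = 5.217063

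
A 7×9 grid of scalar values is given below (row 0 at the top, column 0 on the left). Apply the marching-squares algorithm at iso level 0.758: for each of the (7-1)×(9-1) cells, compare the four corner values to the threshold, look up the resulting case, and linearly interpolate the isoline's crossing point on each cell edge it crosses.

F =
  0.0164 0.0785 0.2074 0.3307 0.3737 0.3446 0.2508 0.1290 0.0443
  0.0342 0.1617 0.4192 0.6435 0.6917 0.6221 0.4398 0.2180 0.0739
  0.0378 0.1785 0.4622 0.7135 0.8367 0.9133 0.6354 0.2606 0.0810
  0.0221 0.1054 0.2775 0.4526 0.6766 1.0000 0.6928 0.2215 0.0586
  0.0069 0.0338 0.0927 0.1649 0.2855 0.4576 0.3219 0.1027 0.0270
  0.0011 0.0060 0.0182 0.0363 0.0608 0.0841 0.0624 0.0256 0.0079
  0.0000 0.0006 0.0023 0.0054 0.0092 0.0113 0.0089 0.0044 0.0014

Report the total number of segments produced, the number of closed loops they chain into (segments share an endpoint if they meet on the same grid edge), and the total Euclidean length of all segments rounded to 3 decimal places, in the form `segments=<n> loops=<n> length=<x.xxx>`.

cell (1,3): code 0100 → (1.457,4.000)–(2.000,3.361)
cell (1,4): code 1100 → (1.467,5.000)–(1.457,4.000)
cell (1,5): code 1000 → (2.000,5.559)–(1.467,5.000)
cell (2,3): code 0010 → (2.000,3.361)–(2.492,4.000)
cell (2,4): code 0111 → (2.492,4.000)–(3.000,4.252)
cell (2,5): code 1001 → (3.000,5.788)–(2.000,5.559)
cell (3,4): code 0010 → (3.000,4.252)–(3.446,5.000)
cell (3,5): code 0001 → (3.446,5.000)–(3.000,5.788)
total: 8 segments, chained into 1 closed loop(s), length Σ = 6.786544

segments=8 loops=1 length=6.787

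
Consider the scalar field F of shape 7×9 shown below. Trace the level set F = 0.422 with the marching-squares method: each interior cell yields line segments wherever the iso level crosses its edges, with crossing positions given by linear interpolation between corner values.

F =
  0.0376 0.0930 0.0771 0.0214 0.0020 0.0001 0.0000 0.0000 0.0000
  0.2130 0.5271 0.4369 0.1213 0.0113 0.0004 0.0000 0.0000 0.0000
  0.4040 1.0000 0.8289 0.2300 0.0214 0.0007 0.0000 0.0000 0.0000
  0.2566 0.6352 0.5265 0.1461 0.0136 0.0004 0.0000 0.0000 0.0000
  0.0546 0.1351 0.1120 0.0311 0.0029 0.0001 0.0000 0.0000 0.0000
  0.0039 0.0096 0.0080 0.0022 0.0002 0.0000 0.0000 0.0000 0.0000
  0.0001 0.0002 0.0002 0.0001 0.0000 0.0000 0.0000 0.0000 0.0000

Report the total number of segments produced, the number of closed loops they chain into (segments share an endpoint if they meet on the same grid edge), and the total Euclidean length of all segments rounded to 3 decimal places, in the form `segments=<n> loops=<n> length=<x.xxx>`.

cell (0,0): code 0100 → (0.758,1.000)–(1.000,0.665)
cell (0,1): code 1100 → (0.959,2.000)–(0.758,1.000)
cell (0,2): code 1000 → (1.000,2.047)–(0.959,2.000)
cell (1,0): code 0110 → (1.000,0.665)–(2.000,0.030)
cell (1,2): code 1001 → (2.000,2.679)–(1.000,2.047)
cell (2,0): code 0110 → (2.000,0.030)–(3.000,0.437)
cell (2,2): code 1001 → (3.000,2.275)–(2.000,2.679)
cell (3,0): code 0010 → (3.000,0.437)–(3.426,1.000)
cell (3,1): code 0011 → (3.426,1.000)–(3.252,2.000)
cell (3,2): code 0001 → (3.252,2.000)–(3.000,2.275)
total: 10 segments, chained into 1 closed loop(s), length Σ = 8.116050

segments=10 loops=1 length=8.116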